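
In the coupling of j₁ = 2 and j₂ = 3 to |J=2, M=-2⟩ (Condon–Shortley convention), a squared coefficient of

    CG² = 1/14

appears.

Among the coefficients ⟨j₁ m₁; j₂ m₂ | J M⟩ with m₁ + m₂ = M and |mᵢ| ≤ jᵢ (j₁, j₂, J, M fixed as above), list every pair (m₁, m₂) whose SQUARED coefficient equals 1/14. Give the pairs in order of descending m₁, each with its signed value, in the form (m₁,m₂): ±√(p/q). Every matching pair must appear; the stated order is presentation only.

Admissible pairs with m₁+m₂ = M = -2: (-2,0), (-1,-1), (0,-2), (1,-3)
  (m₁,m₂)=(1,-3): CG² = 5/14, CG = +√(5/14)
  (m₁,m₂)=(0,-2): CG² = 5/14, CG = −√(5/14)
  (m₁,m₂)=(-1,-1): CG² = 3/14, CG = +√(3/14)
  (m₁,m₂)=(-2,0): CG² = 1/14, CG = −√(1/14)   ← matches the target
Pairs with CG² = 1/14: (-2,0): −√(1/14)

(-2,0): −√(1/14)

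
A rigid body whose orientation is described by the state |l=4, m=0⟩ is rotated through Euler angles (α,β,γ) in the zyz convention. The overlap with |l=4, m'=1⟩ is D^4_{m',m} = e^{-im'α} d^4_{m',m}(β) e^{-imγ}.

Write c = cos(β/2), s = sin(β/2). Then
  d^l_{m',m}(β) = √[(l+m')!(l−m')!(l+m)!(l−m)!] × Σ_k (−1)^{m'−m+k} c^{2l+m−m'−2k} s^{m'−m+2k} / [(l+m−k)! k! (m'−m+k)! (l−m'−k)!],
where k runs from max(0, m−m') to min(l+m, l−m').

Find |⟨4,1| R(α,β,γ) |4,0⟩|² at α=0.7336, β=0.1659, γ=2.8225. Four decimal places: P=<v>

P=0.1203

D^4_{1,0}(0.7336,0.1659,2.8225) = e^{-i·1·0.7336}·d^4_{1,0}(0.1659)·e^{-i·0·2.8225}. Compute d first:
c=cos(0.165900/2)=0.996562, s=sin(0.165900/2)=0.082855; N=√[120·6·24·24]=643.987578
k: max(0,(0)−(1))=0 … min(4+(0),4−(1))=3
  k=0: (−1)^1·643.9876/(144)·0.9966^7·0.0829^1 = -0.361712
  k=1: (−1)^2·643.9876/(24)·0.9966^5·0.0829^3 = +0.015002
  k=2: (−1)^3·643.9876/(24)·0.9966^3·0.0829^5 = -0.000104
  k=3: (−1)^4·643.9876/(144)·0.9966^1·0.0829^7 = +0.000000
d^4_{1,0}(0.1659) = -0.361712 +0.015002 -0.000104 +0.000000 = -0.346813
|D^4_{1,0}|² = |d^4_{1,0}(β)|² = (-0.346813)² = 0.120280 (the z-rotation phases have unit modulus)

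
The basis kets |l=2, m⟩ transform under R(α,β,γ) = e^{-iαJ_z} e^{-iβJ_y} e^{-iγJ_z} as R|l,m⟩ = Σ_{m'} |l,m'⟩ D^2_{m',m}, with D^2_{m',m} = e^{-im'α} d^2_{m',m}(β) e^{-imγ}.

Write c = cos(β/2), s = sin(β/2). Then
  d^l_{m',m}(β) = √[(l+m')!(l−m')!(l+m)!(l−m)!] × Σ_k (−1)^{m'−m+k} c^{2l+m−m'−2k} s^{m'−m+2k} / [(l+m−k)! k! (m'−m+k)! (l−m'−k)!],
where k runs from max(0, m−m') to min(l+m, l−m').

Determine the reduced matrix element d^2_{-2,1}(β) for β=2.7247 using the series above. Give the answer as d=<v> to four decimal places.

d=0.3876

d^2_{-2,1}(β=2.7247) via the finite sum:
With c≡cos(β/2)=0.206940 and s≡sin(β/2)=0.978354, N=[1·24·6·1]^{1/2}=12.000000
k: max(0,(1)−(-2))=3 … min(2+(1),2−(-2))=3
  k=3: (−1)^0·12.0000/(6)·0.2069^1·0.9784^3 = +0.387581
d^2_{-2,1}(2.7247) = +0.387581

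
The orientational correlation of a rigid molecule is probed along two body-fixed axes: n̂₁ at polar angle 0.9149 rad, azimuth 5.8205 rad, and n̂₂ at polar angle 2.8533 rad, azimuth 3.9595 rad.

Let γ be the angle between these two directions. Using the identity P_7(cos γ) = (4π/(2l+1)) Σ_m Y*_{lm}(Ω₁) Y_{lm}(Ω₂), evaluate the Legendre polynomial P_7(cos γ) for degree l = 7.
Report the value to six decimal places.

-0.275126

Summing Y*_{l m}(θ₁,φ₁)·Y_{l m}(θ₂,φ₂) over m ∈ [−7, 7]; prefactor 4π/(2·7+1) = 0.837758:
  [-7]  conj(Y_{7,-7})(Ω₁) = -0.09771 + 0.00953j ; Y_{7,-7}(Ω₂) = -0.00006 - 0.00004j ; Δ = 0.00001 + 0.00000j
  [-6]  conj(Y_{7,-6})(Ω₁) = -0.26402 - 0.10103j ; Y_{7,-6}(Ω₂) = -0.00018 - 0.00093j ; Δ = -0.00005 + 0.00026j
  [-5]  conj(Y_{7,-5})(Ω₁) = -0.29749 - 0.32409j ; Y_{7,-5}(Ω₂) = 0.00435 - 0.00606j ; Δ = -0.00326 + 0.00039j
  [-4]  conj(Y_{7,-4})(Ω₁) = -0.08952 - 0.31138j ; Y_{7,-4}(Ω₂) = 0.04080 - 0.00534j ; Δ = -0.00531 - 0.01223j
  [-3]  conj(Y_{7,-3})(Ω₁) = -0.01767 + 0.09560j ; Y_{7,-3}(Ω₂) = 0.12406 + 0.10195j ; Δ = -0.01194 + 0.01006j
  [-2]  conj(Y_{7,-2})(Ω₁) = -0.22102 + 0.29351j ; Y_{7,-2}(Ω₂) = 0.02734 + 0.41995j ; Δ = -0.12930 - 0.08479j
  [-1]  conj(Y_{7,-1})(Ω₁) = -0.05401 + 0.02694j ; Y_{7,-1}(Ω₂) = -0.42253 + 0.45093j ; Δ = 0.01067 - 0.03574j
  [+0]  conj(Y_{7,0})(Ω₁) = 0.34838 + 0.00000j ; Y_{7,0}(Ω₂) = -0.14366 + 0.00000j ; Δ = -0.05005 + 0.00000j
  [+1]  conj(Y_{7,1})(Ω₁) = 0.05401 + 0.02694j ; Y_{7,1}(Ω₂) = 0.42253 + 0.45093j ; Δ = 0.01067 + 0.03574j
  [+2]  conj(Y_{7,2})(Ω₁) = -0.22102 - 0.29351j ; Y_{7,2}(Ω₂) = 0.02734 - 0.41995j ; Δ = -0.12930 + 0.08479j
  [+3]  conj(Y_{7,3})(Ω₁) = 0.01767 + 0.09560j ; Y_{7,3}(Ω₂) = -0.12406 + 0.10195j ; Δ = -0.01194 - 0.01006j
  [+4]  conj(Y_{7,4})(Ω₁) = -0.08952 + 0.31138j ; Y_{7,4}(Ω₂) = 0.04080 + 0.00534j ; Δ = -0.00531 + 0.01223j
  [+5]  conj(Y_{7,5})(Ω₁) = 0.29749 - 0.32409j ; Y_{7,5}(Ω₂) = -0.00435 - 0.00606j ; Δ = -0.00326 - 0.00039j
  [+6]  conj(Y_{7,6})(Ω₁) = -0.26402 + 0.10103j ; Y_{7,6}(Ω₂) = -0.00018 + 0.00093j ; Δ = -0.00005 - 0.00026j
  [+7]  conj(Y_{7,7})(Ω₁) = 0.09771 + 0.00953j ; Y_{7,7}(Ω₂) = 0.00006 - 0.00004j ; Δ = 0.00001 - 0.00000j
Accumulated sum -0.32841 - 0.00000j; after 4π/(2l+1) scaling, -0.27513 - 0.00000j ⇒ P_7 = -0.275126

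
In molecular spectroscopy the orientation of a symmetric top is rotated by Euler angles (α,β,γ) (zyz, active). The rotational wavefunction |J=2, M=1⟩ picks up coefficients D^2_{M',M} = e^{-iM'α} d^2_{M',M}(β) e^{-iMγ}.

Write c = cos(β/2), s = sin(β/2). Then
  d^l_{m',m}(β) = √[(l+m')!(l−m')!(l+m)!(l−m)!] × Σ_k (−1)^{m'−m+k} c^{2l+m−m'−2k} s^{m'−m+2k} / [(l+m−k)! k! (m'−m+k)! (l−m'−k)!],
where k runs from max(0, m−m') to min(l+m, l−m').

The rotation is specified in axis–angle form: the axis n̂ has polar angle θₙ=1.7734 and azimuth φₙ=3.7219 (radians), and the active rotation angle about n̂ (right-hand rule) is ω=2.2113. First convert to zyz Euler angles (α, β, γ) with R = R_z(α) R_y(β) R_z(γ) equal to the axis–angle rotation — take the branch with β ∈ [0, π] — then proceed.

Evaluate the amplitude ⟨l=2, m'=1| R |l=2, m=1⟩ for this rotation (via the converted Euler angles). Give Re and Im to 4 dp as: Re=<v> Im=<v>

Re=-0.3488 Im=-0.3333

Axis–angle → zyz. n̂ = (sinθₙcosφₙ, sinθₙsinφₙ, cosθₙ) = (-0.819189, -0.537066, -0.201220), ω = 2.2113.
R = I cosω + sinω [n̂]ₓ + (1−cosω) n̂n̂ᵀ gives
  R = [+0.474502, +0.864215, -0.167273; +0.541540, -0.136787, +0.829472; +0.693961, -0.484171, -0.532913]
β = atan2(√(R₁₃²+R₂₃²), R₃₃) = 2.132836; α = atan2(R₂₃, R₁₃) mod 2π = 1.769789; γ = atan2(R₃₂, −R₃₁) mod 2π = 3.750767
First d^2_{1,1}(β=2.1328), then the phase factors e^{-i(1)α} and e^{-i(1)γ}:
Half-angle: c=0.483263, s=0.875475. N=√(6·1·6·1)=6.000000
The bounds max(0,m−m')=0 and min(l+m,l−m')=1 give 2 terms
  k=0: (−1)^0·6.0000/(6)·0.4833^4·0.8755^0 = +0.054543
  k=1: (−1)^1·6.0000/(2)·0.4833^2·0.8755^2 = -0.537003
d^2_{1,1}(2.1328) = +0.054543 -0.537003 = -0.482460
Phases: e^{-i·(1)·1.7698}=-0.197682-0.980266i, e^{-i·(1)·3.7508}=-0.820121+0.572191i ⇒ D=-0.348830-0.333295i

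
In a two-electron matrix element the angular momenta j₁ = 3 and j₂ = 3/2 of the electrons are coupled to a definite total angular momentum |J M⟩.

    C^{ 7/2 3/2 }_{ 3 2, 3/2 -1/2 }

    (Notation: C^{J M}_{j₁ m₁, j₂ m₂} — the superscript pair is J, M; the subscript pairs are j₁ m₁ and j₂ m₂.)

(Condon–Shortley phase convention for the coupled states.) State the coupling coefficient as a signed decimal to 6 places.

triangle: 1!×5!×2!/9! = 240/362880
(j±m)!: 5!×1!×1!×2!×5!×2! = 57600
prefactor² = (2J+1)×Δ×N² = 6400/21
  k=0: +1/(0!×1!×1!×1!×4!×1!) = 1/24
  k=1: −1/(1!×0!×0!×0!×5!×2!) = -1/240
Σ = 3/80  ⇒  CG² = 6400/21×(3/80)² = 3/7
CG = +√(3/7) = +0.654654

+√(3/7) ≈ +0.654654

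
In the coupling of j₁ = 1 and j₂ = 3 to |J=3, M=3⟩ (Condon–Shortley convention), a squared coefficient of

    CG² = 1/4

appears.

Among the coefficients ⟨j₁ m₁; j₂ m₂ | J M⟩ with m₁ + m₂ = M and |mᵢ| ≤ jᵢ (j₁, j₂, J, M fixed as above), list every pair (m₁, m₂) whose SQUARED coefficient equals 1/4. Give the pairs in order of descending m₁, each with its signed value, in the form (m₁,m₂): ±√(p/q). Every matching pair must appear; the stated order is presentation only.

(1,2): +√(1/4)

Admissible pairs with m₁+m₂ = M = 3: (0,3), (1,2)
  (m₁,m₂)=(1,2): CG² = 1/4, CG = +√(1/4)   ← matches the target
  (m₁,m₂)=(0,3): CG² = 3/4, CG = −√(3/4)
Pairs with CG² = 1/4: (1,2): +√(1/4)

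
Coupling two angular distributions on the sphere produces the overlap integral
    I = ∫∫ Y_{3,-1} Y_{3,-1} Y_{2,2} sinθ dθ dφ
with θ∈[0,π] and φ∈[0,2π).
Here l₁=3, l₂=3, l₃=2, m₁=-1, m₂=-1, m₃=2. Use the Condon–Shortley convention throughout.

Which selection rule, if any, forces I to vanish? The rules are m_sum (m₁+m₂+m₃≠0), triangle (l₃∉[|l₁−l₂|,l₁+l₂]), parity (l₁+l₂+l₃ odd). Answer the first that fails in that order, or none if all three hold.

none

m₁+m₂+m₃ = -1 − 1 + 2 = 0  ✓
triangle: |3−3|=0 ≤ l₃=2 ≤ 3+3=6  ✓
parity: l₁+l₂+l₃ = 8 is even  ✓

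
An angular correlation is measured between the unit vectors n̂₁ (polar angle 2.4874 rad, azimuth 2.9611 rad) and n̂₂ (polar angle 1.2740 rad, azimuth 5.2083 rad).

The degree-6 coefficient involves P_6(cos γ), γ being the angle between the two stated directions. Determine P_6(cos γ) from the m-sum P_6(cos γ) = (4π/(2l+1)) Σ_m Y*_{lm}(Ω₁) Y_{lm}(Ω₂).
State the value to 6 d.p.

0.180745

Expand P_6 via completeness: Σ_{m} conj(Y_{6,m}) at Ω₁ times Y_{6,m} at Ω₂ —
  [-6]  conj(Y_{6,-6})(Ω₁) = 0.01150 - 0.02167j ; Y_{6,-6}(Ω₂) = 0.36434 + 0.06109j ; Δ = 0.00551 - 0.00719j
  [-5]  conj(Y_{6,-5})(Ω₁) = 0.06866 - 0.08696j ; Y_{6,-5}(Ω₂) = 0.24059 - 0.30870j ; Δ = -0.01033 - 0.04212j
  [-4]  conj(Y_{6,-4})(Ω₁) = 0.21760 - 0.19161j ; Y_{6,-4}(Ω₂) = 0.00708 + 0.01617j ; Δ = 0.00464 + 0.00216j
  [-3]  conj(Y_{6,-3})(Ω₁) = 0.39194 - 0.23573j ; Y_{6,-3}(Ω₂) = 0.34186 + 0.02846j ; Δ = 0.14070 - 0.06943j
  [-2]  conj(Y_{6,-2})(Ω₁) = 0.31037 - 0.11717j ; Y_{6,-2}(Ω₂) = 0.04859 - 0.07433j ; Δ = 0.00637 - 0.02876j
  [-1]  conj(Y_{6,-1})(Ω₁) = -0.15768 + 0.02877j ; Y_{6,-1}(Ω₂) = 0.14668 + 0.27113j ; Δ = -0.03093 - 0.03853j
  [+0]  conj(Y_{6,0})(Ω₁) = -0.38826 + 0.00000j ; Y_{6,0}(Ω₂) = 0.11576 + 0.00000j ; Δ = -0.04494 + 0.00000j
  [+1]  conj(Y_{6,1})(Ω₁) = 0.15768 + 0.02877j ; Y_{6,1}(Ω₂) = -0.14668 + 0.27113j ; Δ = -0.03093 + 0.03853j
  [+2]  conj(Y_{6,2})(Ω₁) = 0.31037 + 0.11717j ; Y_{6,2}(Ω₂) = 0.04859 + 0.07433j ; Δ = 0.00637 + 0.02876j
  [+3]  conj(Y_{6,3})(Ω₁) = -0.39194 - 0.23573j ; Y_{6,3}(Ω₂) = -0.34186 + 0.02846j ; Δ = 0.14070 + 0.06943j
  [+4]  conj(Y_{6,4})(Ω₁) = 0.21760 + 0.19161j ; Y_{6,4}(Ω₂) = 0.00708 - 0.01617j ; Δ = 0.00464 - 0.00216j
  [+5]  conj(Y_{6,5})(Ω₁) = -0.06866 - 0.08696j ; Y_{6,5}(Ω₂) = -0.24059 - 0.30870j ; Δ = -0.01033 + 0.04212j
  [+6]  conj(Y_{6,6})(Ω₁) = 0.01150 + 0.02167j ; Y_{6,6}(Ω₂) = 0.36434 - 0.06109j ; Δ = 0.00551 + 0.00719j
Σ over m = 0.18698 + 0.00000j; ×(4π/13) → 0.18075 + 0.00000j. Real part: 0.180745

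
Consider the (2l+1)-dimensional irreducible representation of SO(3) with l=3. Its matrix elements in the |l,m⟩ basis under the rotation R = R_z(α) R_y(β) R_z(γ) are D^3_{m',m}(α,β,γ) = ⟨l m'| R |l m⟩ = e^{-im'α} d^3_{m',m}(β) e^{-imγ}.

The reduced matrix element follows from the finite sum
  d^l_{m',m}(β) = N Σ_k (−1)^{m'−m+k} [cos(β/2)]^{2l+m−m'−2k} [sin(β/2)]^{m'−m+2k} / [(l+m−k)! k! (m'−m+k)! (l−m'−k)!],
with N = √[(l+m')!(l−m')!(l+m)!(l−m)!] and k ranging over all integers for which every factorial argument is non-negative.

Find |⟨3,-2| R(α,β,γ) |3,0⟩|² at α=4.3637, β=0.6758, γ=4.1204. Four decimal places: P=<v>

First d^3_{-2,0}(β=0.6758), then the phase factors e^{-i(-2)α} and e^{-i(0)γ}:
c=cos(0.675800/2)=0.943453, s=sin(0.675800/2)=0.331507; N=√[1·120·6·6]=65.726707
k: max(0,(0)−(-2))=2 … min(3+(0),3−(-2))=3
  k=2: (−1)^0·65.7267/(12)·0.9435^4·0.3315^2 = +0.476898
  k=3: (−1)^1·65.7267/(12)·0.9435^2·0.3315^4 = -0.058880
d^3_{-2,0}(0.6758) = +0.476898 -0.058880 = +0.418018
|D^3_{-2,0}|² = |d^3_{-2,0}(β)|² = (+0.418018)² = 0.174739 (the z-rotation phases have unit modulus)

P=0.1747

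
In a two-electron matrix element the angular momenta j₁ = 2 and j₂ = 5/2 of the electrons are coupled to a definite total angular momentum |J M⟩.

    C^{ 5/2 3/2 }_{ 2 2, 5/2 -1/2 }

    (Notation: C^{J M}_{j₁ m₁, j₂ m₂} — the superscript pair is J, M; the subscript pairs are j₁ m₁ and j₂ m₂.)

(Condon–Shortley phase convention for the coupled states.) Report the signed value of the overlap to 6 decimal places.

√[6·2!2!3!/8! · 4!0!2!3!4!1!] = √(864/35)
  +(−1)^0/∏(0,2,0,2,2,1)! = 1/8  (running 1/8)
⟨..|..⟩ = √(864/35)·(1/8) = +0.621059

+0.621059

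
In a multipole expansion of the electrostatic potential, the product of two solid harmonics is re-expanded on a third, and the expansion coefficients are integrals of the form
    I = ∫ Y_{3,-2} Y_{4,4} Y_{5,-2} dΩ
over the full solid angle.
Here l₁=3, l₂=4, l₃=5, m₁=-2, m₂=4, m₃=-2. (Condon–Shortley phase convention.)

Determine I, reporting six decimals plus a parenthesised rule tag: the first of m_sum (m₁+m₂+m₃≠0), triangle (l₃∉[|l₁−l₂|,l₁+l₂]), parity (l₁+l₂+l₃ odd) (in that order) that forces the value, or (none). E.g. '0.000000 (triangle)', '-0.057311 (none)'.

-0.109480 (none)

Checks pass: Σm=0; 12 even; l₃=5∈[1,7].
(2·3+1)(2·4+1)(2·5+1) = 693
Δ: 2! 4! 6! / 13! → 1/180180
sum: t=0:+1/576 t=1:−1/144 t=2:+1/576 = -1/288
3j²(3 4 5; 0 0 0) = Δ·Π!·Σ² = 20/1001  (sign +1)
sum: t=2:+1/8640 = 1/8640
3j²(3 4 5; -2 4 -2) = Δ·Π!·Σ² = 14/1287  (sign -1)
combine: 4πI² = 693·20/1001·14/1287 = 280/1859
take √, sign -1: I = -0.10947990
No selection rule forces the value: the integral is nonzero (none).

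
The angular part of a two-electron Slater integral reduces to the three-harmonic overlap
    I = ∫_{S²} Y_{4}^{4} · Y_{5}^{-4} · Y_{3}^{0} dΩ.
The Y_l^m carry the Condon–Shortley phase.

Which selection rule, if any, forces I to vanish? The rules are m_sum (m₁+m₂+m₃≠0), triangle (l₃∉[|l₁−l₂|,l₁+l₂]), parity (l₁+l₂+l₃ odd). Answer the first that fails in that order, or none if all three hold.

none

azimuthal sum: 4 − 4 + 0 = 0  ✓
1 ≤ 3 ≤ 9 (triangle on l)  ✓
L = 4 + 5 + 3 = 12 (even)  ✓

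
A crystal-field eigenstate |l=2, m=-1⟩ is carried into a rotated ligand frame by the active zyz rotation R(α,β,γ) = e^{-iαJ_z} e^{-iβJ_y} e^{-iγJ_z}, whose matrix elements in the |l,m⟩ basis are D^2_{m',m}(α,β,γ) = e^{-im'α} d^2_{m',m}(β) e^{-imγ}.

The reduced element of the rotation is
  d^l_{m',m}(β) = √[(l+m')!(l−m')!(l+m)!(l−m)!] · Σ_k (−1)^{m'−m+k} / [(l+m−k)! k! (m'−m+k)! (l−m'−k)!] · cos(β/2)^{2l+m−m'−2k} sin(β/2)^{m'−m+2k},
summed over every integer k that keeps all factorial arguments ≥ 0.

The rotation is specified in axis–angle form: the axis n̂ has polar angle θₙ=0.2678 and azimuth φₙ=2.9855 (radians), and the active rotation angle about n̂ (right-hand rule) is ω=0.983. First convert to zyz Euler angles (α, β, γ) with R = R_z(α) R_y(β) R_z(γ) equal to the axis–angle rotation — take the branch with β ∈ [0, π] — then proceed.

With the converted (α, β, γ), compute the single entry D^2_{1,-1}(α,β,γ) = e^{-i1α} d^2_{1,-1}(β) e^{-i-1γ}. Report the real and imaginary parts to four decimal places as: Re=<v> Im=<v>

Axis–angle → zyz. n̂ = (sinθₙcosφₙ, sinθₙsinφₙ, cosθₙ) = (-0.261393, +0.041136, +0.964355), ω = 0.9830.
R = I cosω + sinω [n̂]ₓ + (1−cosω) n̂n̂ᵀ gives
  R = [+0.584966, -0.807293, -0.078061; +0.797712, +0.555282, +0.235194; -0.146525, -0.199851, +0.968809]
β = atan2(√(R₁₃²+R₂₃²), R₃₃) = 0.250419; α = atan2(R₂₃, R₁₃) mod 2π = 1.891255; γ = atan2(R₃₂, −R₃₁) mod 2π = 5.345033
First d^2_{1,-1}(β=0.2504), then the phase factors e^{-i(1)α} and e^{-i(-1)γ}:
Half-angle: c=0.992172, s=0.124883. N=√(6·1·1·6)=6.000000
k: max(0,(-1)−(1))=0 … min(2+(-1),2−(1))=1
  k=0: (−1)^2·6.0000/(2)·0.9922^2·0.1249^2 = +0.046057
  k=1: (−1)^3·6.0000/(6)·0.9922^0·0.1249^4 = -0.000243
d^2_{1,-1}(0.2504) = +0.046057 -0.000243 = +0.045814
Phases: e^{-i·(1)·1.8913}=-0.315002-0.949091i, e^{-i·(-1)·5.3450}=+0.591279-0.806467i ⇒ D=-0.043600-0.014071i

Re=-0.0436 Im=-0.0141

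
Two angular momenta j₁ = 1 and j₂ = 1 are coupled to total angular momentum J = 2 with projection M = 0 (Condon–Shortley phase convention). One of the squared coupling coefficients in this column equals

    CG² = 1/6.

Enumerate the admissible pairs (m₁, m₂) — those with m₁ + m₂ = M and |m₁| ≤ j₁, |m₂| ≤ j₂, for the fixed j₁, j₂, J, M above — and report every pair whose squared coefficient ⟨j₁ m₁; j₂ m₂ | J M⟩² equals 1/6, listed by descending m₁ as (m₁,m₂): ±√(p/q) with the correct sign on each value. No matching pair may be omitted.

(1,-1): +√(1/6); (-1,1): +√(1/6)

Admissible pairs with m₁+m₂ = M = 0: (-1,1), (0,0), (1,-1)
  (m₁,m₂)=(1,-1): CG² = 1/6, CG = +√(1/6)   ← matches the target
  (m₁,m₂)=(0,0): CG² = 2/3, CG = +√(2/3)
  (m₁,m₂)=(-1,1): CG² = 1/6, CG = +√(1/6)   ← matches the target
Pairs with CG² = 1/6: (1,-1): +√(1/6); (-1,1): +√(1/6)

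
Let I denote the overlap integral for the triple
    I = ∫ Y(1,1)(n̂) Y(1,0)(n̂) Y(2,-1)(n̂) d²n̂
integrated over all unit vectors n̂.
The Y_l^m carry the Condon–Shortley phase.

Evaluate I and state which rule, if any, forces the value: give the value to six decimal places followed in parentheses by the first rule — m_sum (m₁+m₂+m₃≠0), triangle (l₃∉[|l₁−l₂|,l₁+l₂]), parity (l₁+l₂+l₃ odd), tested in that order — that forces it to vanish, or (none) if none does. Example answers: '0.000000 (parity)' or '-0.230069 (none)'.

-0.218510 (none)

Rules hold: Σm=0, L=4 even, 0≤2≤2.
N = 3·3·5 = 45
Δ = 0!·2!·2!/5! = 1/30
Racah Σ t=0..0: t=0:+1/1 = 1/1
⇒ 3j(1 1 2; 0 0 0)² = 2/15, sgn +1
Racah Σ t=0..0: t=0:+1/2 = 1/2
⇒ 3j(1 1 2; 1 0 -1)² = 1/10, sgn -1
4πI² = N·(3j₀)²·(3jₘ)² = 3/5
I = -1·√(0.6/4π) = -0.21850969
No selection rule forces the value: the integral is nonzero (none).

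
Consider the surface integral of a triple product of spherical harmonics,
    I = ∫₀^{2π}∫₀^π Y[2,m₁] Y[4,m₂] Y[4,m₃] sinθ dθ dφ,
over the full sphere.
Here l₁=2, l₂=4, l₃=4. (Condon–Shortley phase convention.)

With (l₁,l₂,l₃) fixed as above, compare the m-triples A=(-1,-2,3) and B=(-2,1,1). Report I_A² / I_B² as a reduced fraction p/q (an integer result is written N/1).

7/8

Shared (l₁,l₂,l₃)=(2,4,4): N and (l;000)² cancel in I_A²/I_B².
A: Δ = 2!·2!·6!/11! = 1/13860; Racah Σ t=1..2: t=1:−1/240 t=2:+1/1440 = -1/288; ⇒ 3j(2 4 4; -1 -2 3)² = 5/132, sgn +1
B: Δ = 2!·2!·6!/11! = 1/13860; Racah Σ t=2..2: t=2:+1/144 = 1/144; ⇒ 3j(2 4 4; -2 1 1)² = 10/231, sgn -1
I_A²/I_B² = (5/132)/(10/231) = 7/8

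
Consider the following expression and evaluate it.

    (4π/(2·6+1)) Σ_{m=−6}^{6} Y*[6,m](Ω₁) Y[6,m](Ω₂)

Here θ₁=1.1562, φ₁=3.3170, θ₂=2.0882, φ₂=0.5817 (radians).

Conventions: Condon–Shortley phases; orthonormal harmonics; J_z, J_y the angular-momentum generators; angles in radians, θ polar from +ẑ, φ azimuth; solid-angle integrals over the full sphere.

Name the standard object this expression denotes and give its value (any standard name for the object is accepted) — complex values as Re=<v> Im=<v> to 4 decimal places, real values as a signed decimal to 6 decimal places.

This sum is the spherical-harmonic addition theorem: it equals the Legendre polynomial P_l(cos γ) of the angle γ between the two directions.
Summing Y*_{l m}(θ₁,φ₁)·Y_{l m}(θ₂,φ₂) over m ∈ [−6, 6]; prefactor 4π/(2·6+1) = 0.966644:
  term(m=-6) = -0.045078-0.038265i   from Y*(Ω₁)=+0.140716+0.246707i, Y(Ω₂)=-0.195667+0.071116i
  term(m=-5) = -0.079007-0.159198i   from Y*(Ω₁)=-0.276877-0.332914i, Y(Ω₂)=+0.399345+0.094808i
  term(m=-4) = -0.003677-0.067559i   from Y*(Ω₁)=+0.150110+0.126855i, Y(Ω₂)=-0.236170-0.250478i
  term(m=-3) = +0.005504-0.014989i   from Y*(Ω₁)=+0.211394+0.122789i, Y(Ω₂)=-0.011327-0.064326i
  term(m=-2) = +0.069356-0.073233i   from Y*(Ω₁)=-0.269521-0.098632i, Y(Ω₂)=-0.139247+0.322675i
  term(m=-1) = -0.009013+0.003878i   from Y*(Ω₁)=-0.149704-0.026532i, Y(Ω₂)=+0.053920-0.035458i
  term(m=+0) = +0.099734+0.000000i   from Y*(Ω₁)=+0.300734-0.000000i, Y(Ω₂)=+0.331634+0.000000i
  term(m=+1) = -0.009013-0.003878i   from Y*(Ω₁)=+0.149704-0.026532i, Y(Ω₂)=-0.053920-0.035458i
  term(m=+2) = +0.069356+0.073233i   from Y*(Ω₁)=-0.269521+0.098632i, Y(Ω₂)=-0.139247-0.322675i
  term(m=+3) = +0.005504+0.014989i   from Y*(Ω₁)=-0.211394+0.122789i, Y(Ω₂)=+0.011327-0.064326i
  term(m=+4) = -0.003677+0.067559i   from Y*(Ω₁)=+0.150110-0.126855i, Y(Ω₂)=-0.236170+0.250478i
  term(m=+5) = -0.079007+0.159198i   from Y*(Ω₁)=+0.276877-0.332914i, Y(Ω₂)=-0.399345+0.094808i
  term(m=+6) = -0.045078+0.038265i   from Y*(Ω₁)=+0.140716-0.246707i, Y(Ω₂)=-0.195667-0.071116i
Σ over m = -0.024096+0.000000i; ×(4π/13) → -0.023292+0.000000i. Real part: -0.023292

Legendre polynomial (addition theorem), -0.023292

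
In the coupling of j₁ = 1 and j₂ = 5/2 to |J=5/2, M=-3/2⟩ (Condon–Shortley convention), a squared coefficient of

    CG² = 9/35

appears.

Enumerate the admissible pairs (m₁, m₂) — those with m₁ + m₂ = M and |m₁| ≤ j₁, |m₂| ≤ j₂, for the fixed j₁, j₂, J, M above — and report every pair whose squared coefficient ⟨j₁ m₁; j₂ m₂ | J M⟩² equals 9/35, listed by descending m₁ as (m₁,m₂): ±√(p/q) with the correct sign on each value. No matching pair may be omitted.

Admissible pairs with m₁+m₂ = M = -3/2: (-1,-1/2), (0,-3/2), (1,-5/2)
  (m₁,m₂)=(1,-5/2): CG² = 2/7, CG = +√(2/7)
  (m₁,m₂)=(0,-3/2): CG² = 9/35, CG = +√(9/35)   ← matches the target
  (m₁,m₂)=(-1,-1/2): CG² = 16/35, CG = −√(16/35)
Pairs with CG² = 9/35: (0,-3/2): +√(9/35)

(0,-3/2): +√(9/35)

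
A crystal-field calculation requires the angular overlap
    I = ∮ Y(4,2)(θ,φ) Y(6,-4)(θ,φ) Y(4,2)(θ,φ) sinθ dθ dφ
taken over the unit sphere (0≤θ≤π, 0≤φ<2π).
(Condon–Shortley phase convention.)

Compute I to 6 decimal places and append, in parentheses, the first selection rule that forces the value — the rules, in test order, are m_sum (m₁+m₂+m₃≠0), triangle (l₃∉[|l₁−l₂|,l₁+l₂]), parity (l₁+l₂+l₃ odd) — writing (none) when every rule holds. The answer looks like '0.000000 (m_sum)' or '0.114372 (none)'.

Rules hold: Σm=0, L=14 even, 2≤4≤10.
N = 9·13·9 = 1053
Δ = 6!·2!·6!/15! = 1/1261260
Racah Σ t=2..4: t=2:+1/4608 t=3:−1/1296 t=4:+1/4608 = -7/20736
⇒ 3j(4 6 4; 0 0 0)² = 20/1287, sgn -1
Racah Σ t=0..2: t=0:+1/69120 t=1:−1/14400 t=2:+1/69120 = -7/172800
⇒ 3j(4 6 4; 2 -4 2)² = 14/715, sgn -1
4πI² = N·(3j₀)²·(3jₘ)² = 504/1573
I = +1·√(0.320407/4π) = 0.15967833
No selection rule forces the value: the integral is nonzero (none).

0.159678 (none)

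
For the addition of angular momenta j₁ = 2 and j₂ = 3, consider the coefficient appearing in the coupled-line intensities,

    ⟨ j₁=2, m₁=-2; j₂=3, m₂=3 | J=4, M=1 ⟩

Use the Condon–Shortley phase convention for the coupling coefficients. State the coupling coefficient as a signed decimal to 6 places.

triangle: 1!·3!·5!/10! = 720/3628800
(j±m)!: 0!·4!·6!·0!·5!·3! = 12441600
prefactor² = (2J+1)·Δ·N² = 155520/7
  k=1: −1/(1!·0!·3!·5!·0!·0!) = -1/720
Σ = -1/720  ⇒  CG² = 155520/7·(-1/720)² = 3/70
CG = −√(3/70) = -0.207020

−√(3/70) = -0.207020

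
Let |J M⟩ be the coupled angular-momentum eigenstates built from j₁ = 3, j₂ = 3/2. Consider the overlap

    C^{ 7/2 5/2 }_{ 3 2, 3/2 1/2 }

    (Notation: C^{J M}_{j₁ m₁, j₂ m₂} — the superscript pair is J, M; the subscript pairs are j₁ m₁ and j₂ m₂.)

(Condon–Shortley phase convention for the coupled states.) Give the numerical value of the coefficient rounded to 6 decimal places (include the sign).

triangle: 1!*5!*2!/9! = 240/362880
(j±m)!: 5!*1!*2!*1!*6!*1! = 172800
prefactor² = (2J+1)*Δ*N² = 6400/7
  k=0: +1/(0!*1!*1!*2!*4!*0!) = 1/48
  k=1: −1/(1!*0!*0!*1!*5!*1!) = -1/120
Σ = 1/80  ⇒  CG² = 6400/7*(1/80)² = 1/7
CG = +√(1/7) = +0.377964

+0.377964  (= +√(1/7))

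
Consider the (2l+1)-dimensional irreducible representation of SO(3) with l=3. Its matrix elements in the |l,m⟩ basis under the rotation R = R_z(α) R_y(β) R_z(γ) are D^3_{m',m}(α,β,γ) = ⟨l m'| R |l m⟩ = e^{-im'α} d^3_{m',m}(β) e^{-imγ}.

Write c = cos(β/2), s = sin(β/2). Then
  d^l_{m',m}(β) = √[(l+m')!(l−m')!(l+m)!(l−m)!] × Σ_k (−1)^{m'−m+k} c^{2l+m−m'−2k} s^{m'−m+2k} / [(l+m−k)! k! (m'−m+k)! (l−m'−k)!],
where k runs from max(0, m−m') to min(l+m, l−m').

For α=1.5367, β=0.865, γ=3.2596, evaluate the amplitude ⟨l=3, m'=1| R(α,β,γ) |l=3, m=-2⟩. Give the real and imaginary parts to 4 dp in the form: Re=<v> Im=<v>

Split into d^3_{1,-2}(β=0.8650) × two z-phases.
With c≡cos(β/2)=0.907921 and s≡sin(β/2)=0.419142, N=[24·2·1·120]^{1/2}=75.894664
Admissible k: 0..1 (factorial args all ≥0)
  k=0: (−1)^3·75.8947/(12)·0.9079^3·0.4191^3 = -0.348544
  k=1: (−1)^4·75.8947/(24)·0.9079^1·0.4191^5 = +0.037141
d^3_{1,-2}(0.8650) = -0.348544 +0.037141 = -0.311403
Phases: e^{-i·(1)·1.5367}=+0.034090-0.999419i, e^{-i·(-2)·3.2596}=+0.972278+0.233830i ⇒ D=-0.083094+0.300112i

Re=-0.0831 Im=0.3001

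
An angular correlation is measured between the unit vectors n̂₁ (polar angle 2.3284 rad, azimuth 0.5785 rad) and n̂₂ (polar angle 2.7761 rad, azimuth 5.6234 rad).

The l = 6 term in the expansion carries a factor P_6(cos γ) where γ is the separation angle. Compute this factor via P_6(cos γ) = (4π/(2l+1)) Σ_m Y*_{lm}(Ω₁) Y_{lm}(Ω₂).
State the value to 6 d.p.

Term-by-term m-sum for l=6 (normalisation 4π/13 = 0.966644):
  m=-6: Y*=(-0.067202, -0.022974)  Y=(-0.000689, -0.000734)  product (0.000029, 0.000065)
  m=-5: Y*=(0.225529, -0.057369)  Y=(0.009003, 0.001428)  product (0.002112, -0.000194)
  m=-4: Y*=(-0.282062, 0.306929)  Y=(-0.043854, 0.024097)  product (0.004973, -0.020257)
  m=-3: Y*=(0.061752, -0.371531)  Y=(0.072773, -0.168099)  product (-0.057960, -0.037418)
  m=-2: Y*=(-0.009762, -0.022229)  Y=(0.107634, 0.419385)  product (0.008272, -0.006487)
  m=-1: Y*=(0.311323, 0.203302)  Y=(-0.428084, -0.332091)  product (-0.065757, -0.190418)
  m=+0: Y*=(-0.084847, -0.000000)  Y=(0.014372, 0.000000)  product (-0.001219, -0.000000)
  m=+1: Y*=(-0.311323, 0.203302)  Y=(0.428084, -0.332091)  product (-0.065757, 0.190418)
  m=+2: Y*=(-0.009762, 0.022229)  Y=(0.107634, -0.419385)  product (0.008272, 0.006487)
  m=+3: Y*=(-0.061752, -0.371531)  Y=(-0.072773, -0.168099)  product (-0.057960, 0.037418)
  m=+4: Y*=(-0.282062, -0.306929)  Y=(-0.043854, -0.024097)  product (0.004973, 0.020257)
  m=+5: Y*=(-0.225529, -0.057369)  Y=(-0.009003, 0.001428)  product (0.002112, 0.000194)
  m=+6: Y*=(-0.067202, 0.022974)  Y=(-0.000689, 0.000734)  product (0.000029, -0.000065)
Σ over m = (-0.217881, 0.000000); ×(4π/13) → (-0.210613, 0.000000). Real part: -0.210613

-0.210613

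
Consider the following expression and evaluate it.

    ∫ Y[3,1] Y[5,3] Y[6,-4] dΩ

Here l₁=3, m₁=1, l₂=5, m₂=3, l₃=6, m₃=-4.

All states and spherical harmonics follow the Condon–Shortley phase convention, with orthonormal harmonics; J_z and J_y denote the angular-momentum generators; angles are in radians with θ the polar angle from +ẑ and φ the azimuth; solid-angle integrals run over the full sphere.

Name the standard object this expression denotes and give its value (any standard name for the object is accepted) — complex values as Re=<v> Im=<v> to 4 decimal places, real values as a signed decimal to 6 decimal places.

This is a Gaunt coefficient — the integral of a triple product of spherical harmonics over the sphere.
m-sum 0 ✓  L=14 even ✓  2≤6≤8 ✓
Π(2lᵢ+1) = 7×11×13 = 1001
triangle coeff Δ(3,5,6) = 1/675675
Σ_t [0,2]: t=0:+1/8640 t=1:−1/2304 t=2:+1/8640 = -7/34560
(3j)²=7/429 [(3 5 6; 0 0 0)], sign=-1
Σ_t [0,2]: t=0:+1/322560 t=1:−1/30240 t=2:+1/69120 = -1/64512
(3j)²=10/1001 [(3 5 6; 1 3 -4)], sign=-1
⇒ 4πI² = 70/429
I = (+1)√(70/429/(4π)) = 0.11395029

Gaunt coefficient, +0.113950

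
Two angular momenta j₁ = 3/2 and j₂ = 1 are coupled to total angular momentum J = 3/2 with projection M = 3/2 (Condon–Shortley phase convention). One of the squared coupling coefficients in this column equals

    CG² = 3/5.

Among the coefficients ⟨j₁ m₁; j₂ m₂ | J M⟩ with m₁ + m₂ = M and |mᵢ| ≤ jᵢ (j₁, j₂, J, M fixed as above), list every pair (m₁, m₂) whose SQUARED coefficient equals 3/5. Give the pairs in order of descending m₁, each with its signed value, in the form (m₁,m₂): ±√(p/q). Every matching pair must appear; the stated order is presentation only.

Admissible pairs with m₁+m₂ = M = 3/2: (1/2,1), (3/2,0)
  (m₁,m₂)=(3/2,0): CG² = 3/5, CG = +√(3/5)   ← matches the target
  (m₁,m₂)=(1/2,1): CG² = 2/5, CG = −√(2/5)
Pairs with CG² = 3/5: (3/2,0): +√(3/5)

(3/2,0): +√(3/5)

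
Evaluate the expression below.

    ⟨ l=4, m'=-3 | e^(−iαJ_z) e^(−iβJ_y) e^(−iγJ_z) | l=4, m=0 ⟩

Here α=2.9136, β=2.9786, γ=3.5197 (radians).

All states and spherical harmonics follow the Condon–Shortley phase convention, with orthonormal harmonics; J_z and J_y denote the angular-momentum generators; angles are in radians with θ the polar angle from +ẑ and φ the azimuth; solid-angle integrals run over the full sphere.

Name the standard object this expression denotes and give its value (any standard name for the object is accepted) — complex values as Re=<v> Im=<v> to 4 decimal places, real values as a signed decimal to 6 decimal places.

Wigner D-matrix element, Re=0.0048 Im=-0.0039

This is a Wigner D-matrix element — the rotation-matrix element ⟨l m'| R(α,β,γ) |l m⟩ in the angular-momentum basis.
First d^4_{-3,0}(β=2.9786), then the phase factors e^{-i(-3)α} and e^{-i(0)γ}:
Half-angle: c=0.081406, s=0.996681. N=√(1·5040·24·24)=1703.830978
k∈{3,4} keeps every argument non-negative
  k=3: (−1)^0·1703.8310/(144)·0.0814^5·0.9967^3 = +0.000042
  k=4: (−1)^1·1703.8310/(144)·0.0814^3·0.9967^5 = -0.006278
d^4_{-3,0}(2.9786) = +0.000042 -0.006278 = -0.006236
Phases: e^{-i·(-3)·2.9136}=-0.775065+0.631881i, e^{-i·(0)·3.5197}=+1.000000+0.000000i ⇒ D=+0.004833-0.003940i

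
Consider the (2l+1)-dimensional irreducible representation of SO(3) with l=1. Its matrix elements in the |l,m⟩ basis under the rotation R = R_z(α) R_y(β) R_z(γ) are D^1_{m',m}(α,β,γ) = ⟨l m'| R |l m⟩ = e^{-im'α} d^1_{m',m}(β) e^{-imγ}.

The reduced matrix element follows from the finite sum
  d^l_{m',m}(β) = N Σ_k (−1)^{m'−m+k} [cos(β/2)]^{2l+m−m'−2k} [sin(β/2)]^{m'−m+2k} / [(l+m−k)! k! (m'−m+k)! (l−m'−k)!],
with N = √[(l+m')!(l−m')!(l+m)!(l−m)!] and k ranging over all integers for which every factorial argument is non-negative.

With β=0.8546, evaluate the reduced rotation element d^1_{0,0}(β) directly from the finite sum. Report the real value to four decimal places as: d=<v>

d=0.6565

d^1_{0,0}(β=0.8546) via the finite sum:
With c≡cos(β/2)=0.910088 and s≡sin(β/2)=0.414415, N=[1·1·1·1]^{1/2}=1.000000
k: max(0,(0)−(0))=0 … min(1+(0),1−(0))=1
  k=0: (−1)^0·1.0000/(1)·0.9101^2·0.4144^0 = +0.828260
  k=1: (−1)^1·1.0000/(1)·0.9101^0·0.4144^2 = -0.171740
d^1_{0,0}(0.8546) = +0.828260 -0.171740 = +0.656520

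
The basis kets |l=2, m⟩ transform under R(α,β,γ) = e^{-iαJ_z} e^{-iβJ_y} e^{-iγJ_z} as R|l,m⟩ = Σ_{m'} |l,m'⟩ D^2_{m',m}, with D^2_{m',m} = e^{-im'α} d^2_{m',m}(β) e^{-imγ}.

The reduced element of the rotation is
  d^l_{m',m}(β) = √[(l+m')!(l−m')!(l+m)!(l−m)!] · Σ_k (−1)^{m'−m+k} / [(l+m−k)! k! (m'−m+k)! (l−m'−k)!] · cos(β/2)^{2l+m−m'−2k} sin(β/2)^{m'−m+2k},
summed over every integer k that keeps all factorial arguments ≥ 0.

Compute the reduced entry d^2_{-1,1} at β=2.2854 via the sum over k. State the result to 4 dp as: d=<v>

d^2_{-1,1}(β=2.2854) via the finite sum:
With c≡cos(β/2)=0.415140 and s≡sin(β/2)=0.909758, N=[1·6·6·1]^{1/2}=6.000000
Admissible k: 2..3 (factorial args all ≥0)
  k=2: (−1)^0·6.0000/(2)·0.4151^2·0.9098^2 = +0.427919
  k=3: (−1)^1·6.0000/(6)·0.4151^0·0.9098^4 = -0.685020
d^2_{-1,1}(2.2854) = +0.427919 -0.685020 = -0.257101

d=-0.2571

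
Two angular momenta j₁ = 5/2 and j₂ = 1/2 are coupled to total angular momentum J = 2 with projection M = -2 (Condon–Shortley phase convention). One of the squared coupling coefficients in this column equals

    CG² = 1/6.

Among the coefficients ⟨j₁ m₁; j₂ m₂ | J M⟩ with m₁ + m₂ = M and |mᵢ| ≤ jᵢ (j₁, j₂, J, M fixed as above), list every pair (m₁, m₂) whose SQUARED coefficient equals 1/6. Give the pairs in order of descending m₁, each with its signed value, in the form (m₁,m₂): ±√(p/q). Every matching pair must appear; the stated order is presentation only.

Admissible pairs with m₁+m₂ = M = -2: (-5/2,1/2), (-3/2,-1/2)
  (m₁,m₂)=(-3/2,-1/2): CG² = 1/6, CG = +√(1/6)   ← matches the target
  (m₁,m₂)=(-5/2,1/2): CG² = 5/6, CG = −√(5/6)
Pairs with CG² = 1/6: (-3/2,-1/2): +√(1/6)

(-3/2,-1/2): +√(1/6)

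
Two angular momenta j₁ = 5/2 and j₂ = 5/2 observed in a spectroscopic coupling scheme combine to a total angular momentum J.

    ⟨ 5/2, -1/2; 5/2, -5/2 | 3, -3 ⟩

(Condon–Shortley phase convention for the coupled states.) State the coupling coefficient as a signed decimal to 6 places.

+√(5/18) ≈ +0.527046

√[7·2!3!3!/9! · 2!3!0!5!0!6!] = √(1440)
  +(−1)^0/∏(0,2,3,0,0,3)! = 1/72  (running 1/72)
⟨..|..⟩ = √(1440)·(1/72) = +0.527046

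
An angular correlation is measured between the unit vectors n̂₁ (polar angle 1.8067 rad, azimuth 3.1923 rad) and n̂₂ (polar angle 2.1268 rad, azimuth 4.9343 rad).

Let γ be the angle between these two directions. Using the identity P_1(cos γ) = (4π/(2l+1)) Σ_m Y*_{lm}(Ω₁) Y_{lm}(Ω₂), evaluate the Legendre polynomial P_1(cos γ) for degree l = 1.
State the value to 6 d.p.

Term-by-term m-sum for l=1 (normalisation 4π/3 = 4.188790):
  m=-1: Y*=-0.335493-0.017027i  Y=+0.064587+0.286257i  product -0.016795-0.097137i
  m=+0: Y*=-0.114197-0.000000i  Y=-0.257882+0.000000i  product +0.029449+0.000000i
  m=+1: Y*=+0.335493-0.017027i  Y=-0.064587+0.286257i  product -0.016795+0.097137i
Σ over m = -0.004140+0.000000i; ×(4π/3) → -0.017341+0.000000i. Real part: -0.017341

-0.017341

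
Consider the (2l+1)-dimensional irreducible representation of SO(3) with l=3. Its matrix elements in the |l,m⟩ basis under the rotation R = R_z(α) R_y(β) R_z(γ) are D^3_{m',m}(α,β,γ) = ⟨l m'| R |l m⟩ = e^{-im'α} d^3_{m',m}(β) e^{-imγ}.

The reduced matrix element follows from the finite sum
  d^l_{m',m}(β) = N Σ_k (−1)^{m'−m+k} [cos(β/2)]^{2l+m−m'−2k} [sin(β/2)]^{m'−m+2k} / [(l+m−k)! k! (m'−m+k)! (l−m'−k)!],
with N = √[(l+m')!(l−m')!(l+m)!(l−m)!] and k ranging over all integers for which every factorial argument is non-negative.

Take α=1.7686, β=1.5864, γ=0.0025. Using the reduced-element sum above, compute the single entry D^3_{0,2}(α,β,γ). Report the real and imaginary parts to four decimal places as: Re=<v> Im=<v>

Re=-0.0214 Im=0.0001

First d^3_{0,2}(β=1.5864), then the phase factors e^{-i(0)α} and e^{-i(2)γ}:
c=cos(1.586400/2)=0.701569, s=sin(1.586400/2)=0.712602; N=√[6·6·120·1]=65.726707
The bounds max(0,m−m')=2 and min(l+m,l−m')=3 give 2 terms
  k=2: (−1)^0·65.7267/(12)·0.7016^4·0.7126^2 = +0.673806
  k=3: (−1)^1·65.7267/(12)·0.7016^2·0.7126^4 = -0.695167
d^3_{0,2}(1.5864) = +0.673806 -0.695167 = -0.021360
Phases: e^{-i·(0)·1.7686}=+1.000000+0.000000i, e^{-i·(2)·0.0025}=+0.999988-0.005000i ⇒ D=-0.021360+0.000107i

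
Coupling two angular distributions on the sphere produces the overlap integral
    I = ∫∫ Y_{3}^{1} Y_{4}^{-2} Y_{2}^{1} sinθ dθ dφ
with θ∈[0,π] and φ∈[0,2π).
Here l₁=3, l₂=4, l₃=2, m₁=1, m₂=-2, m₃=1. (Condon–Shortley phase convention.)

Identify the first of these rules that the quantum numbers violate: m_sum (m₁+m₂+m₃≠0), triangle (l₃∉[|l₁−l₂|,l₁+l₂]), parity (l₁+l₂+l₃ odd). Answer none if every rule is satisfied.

parity

azimuthal sum: 1 − 2 + 1 = 0  ✓
1 ≤ 2 ≤ 7 (triangle on l)  ✓
L = 3 + 4 + 2 = 9 (odd)  ✗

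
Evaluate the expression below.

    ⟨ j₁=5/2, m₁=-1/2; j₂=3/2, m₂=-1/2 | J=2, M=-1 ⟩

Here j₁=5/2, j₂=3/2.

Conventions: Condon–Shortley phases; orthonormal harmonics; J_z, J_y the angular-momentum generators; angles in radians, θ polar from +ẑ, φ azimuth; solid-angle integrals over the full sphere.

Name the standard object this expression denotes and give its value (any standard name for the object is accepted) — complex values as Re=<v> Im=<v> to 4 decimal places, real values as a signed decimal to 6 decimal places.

Clebsch–Gordan coefficient, −√(25/84) ≈ -0.545545

This is a Clebsch–Gordan (vector-coupling) coefficient.
j₁+j₂−J=2  J+j₁−j₂=3  J−j₁+j₂=1  j₁+j₂+J+1=7
(j₁±m₁, j₂±m₂, J±M) = (2,3,1,2,1,3)
P² = 12/7
sum k=0..1:
  [0] +1/12 = 1/12
  [1] −1/2 = -1/2
S = -5/12
C² = P²·S² = 25/84 ; C = -0.545545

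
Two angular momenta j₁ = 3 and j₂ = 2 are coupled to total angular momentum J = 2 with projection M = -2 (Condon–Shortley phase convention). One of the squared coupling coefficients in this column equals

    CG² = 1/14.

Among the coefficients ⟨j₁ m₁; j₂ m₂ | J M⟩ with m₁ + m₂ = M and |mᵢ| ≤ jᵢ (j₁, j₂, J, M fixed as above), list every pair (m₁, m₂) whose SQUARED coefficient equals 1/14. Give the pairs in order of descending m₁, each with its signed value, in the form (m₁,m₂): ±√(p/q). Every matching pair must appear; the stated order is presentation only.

Admissible pairs with m₁+m₂ = M = -2: (-3,1), (-2,0), (-1,-1), (0,-2)
  (m₁,m₂)=(0,-2): CG² = 1/14, CG = +√(1/14)   ← matches the target
  (m₁,m₂)=(-1,-1): CG² = 3/14, CG = −√(3/14)
  (m₁,m₂)=(-2,0): CG² = 5/14, CG = +√(5/14)
  (m₁,m₂)=(-3,1): CG² = 5/14, CG = −√(5/14)
Pairs with CG² = 1/14: (0,-2): +√(1/14)

(0,-2): +√(1/14)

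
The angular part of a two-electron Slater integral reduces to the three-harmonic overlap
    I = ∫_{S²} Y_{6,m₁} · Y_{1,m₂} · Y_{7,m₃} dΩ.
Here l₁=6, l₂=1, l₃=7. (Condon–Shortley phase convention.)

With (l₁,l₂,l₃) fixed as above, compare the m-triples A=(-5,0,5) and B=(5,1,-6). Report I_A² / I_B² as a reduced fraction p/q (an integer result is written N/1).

4/13

Shared (l₁,l₂,l₃)=(6,1,7): N and (l;000)² cancel in I_A²/I_B².
A: Δ = 0!·12!·2!/15! = 1/1365; Racah Σ t=0..0: t=0:+1/39916800 = 1/39916800; ⇒ 3j(6 1 7; -5 0 5)² = 8/455, sgn +1
B: Δ = 0!·12!·2!/15! = 1/1365; Racah Σ t=0..0: t=0:+1/79833600 = 1/79833600; ⇒ 3j(6 1 7; 5 1 -6)² = 2/35, sgn -1
I_A²/I_B² = (8/455)/(2/35) = 4/13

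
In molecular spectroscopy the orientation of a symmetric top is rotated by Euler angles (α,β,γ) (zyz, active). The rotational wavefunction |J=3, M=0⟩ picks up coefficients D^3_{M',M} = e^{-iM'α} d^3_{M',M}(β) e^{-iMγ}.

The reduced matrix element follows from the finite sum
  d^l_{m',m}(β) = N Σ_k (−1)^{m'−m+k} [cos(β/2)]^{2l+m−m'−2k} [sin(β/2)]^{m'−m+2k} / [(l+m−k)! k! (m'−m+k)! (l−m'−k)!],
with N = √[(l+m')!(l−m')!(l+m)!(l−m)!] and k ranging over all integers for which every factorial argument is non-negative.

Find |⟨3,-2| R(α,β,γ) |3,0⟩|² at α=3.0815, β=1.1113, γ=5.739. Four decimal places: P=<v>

D^3_{-2,0}(3.0815,1.1113,5.7390) = e^{-i·-2·3.0815}·d^3_{-2,0}(1.1113)·e^{-i·0·5.7390}. Compute d first:
Half-angle: c=0.849558, s=0.527496. N=√(1·120·6·6)=65.726707
k∈{2,3} keeps every argument non-negative
  k=2: (−1)^0·65.7267/(12)·0.8496^4·0.5275^2 = +0.793908
  k=3: (−1)^1·65.7267/(12)·0.8496^2·0.5275^4 = -0.306071
d^3_{-2,0}(1.1113) = +0.793908 -0.306071 = +0.487837
|D^3_{-2,0}|² = |d^3_{-2,0}(β)|² = (+0.487837)² = 0.237985 (the z-rotation phases have unit modulus)

P=0.2380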